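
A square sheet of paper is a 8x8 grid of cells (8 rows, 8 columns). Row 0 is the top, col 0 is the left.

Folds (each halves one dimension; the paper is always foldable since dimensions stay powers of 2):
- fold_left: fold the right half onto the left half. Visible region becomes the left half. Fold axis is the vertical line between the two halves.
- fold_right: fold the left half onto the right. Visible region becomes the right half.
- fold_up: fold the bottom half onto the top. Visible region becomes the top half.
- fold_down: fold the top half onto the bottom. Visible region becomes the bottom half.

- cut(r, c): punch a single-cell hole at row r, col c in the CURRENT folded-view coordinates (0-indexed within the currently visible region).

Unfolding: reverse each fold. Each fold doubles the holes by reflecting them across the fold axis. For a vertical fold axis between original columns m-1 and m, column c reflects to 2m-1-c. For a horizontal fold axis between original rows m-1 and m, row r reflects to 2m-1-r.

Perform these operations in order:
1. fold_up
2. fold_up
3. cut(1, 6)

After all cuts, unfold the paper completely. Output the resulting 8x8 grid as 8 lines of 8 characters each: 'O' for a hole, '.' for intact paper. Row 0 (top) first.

Op 1 fold_up: fold axis h@4; visible region now rows[0,4) x cols[0,8) = 4x8
Op 2 fold_up: fold axis h@2; visible region now rows[0,2) x cols[0,8) = 2x8
Op 3 cut(1, 6): punch at orig (1,6); cuts so far [(1, 6)]; region rows[0,2) x cols[0,8) = 2x8
Unfold 1 (reflect across h@2): 2 holes -> [(1, 6), (2, 6)]
Unfold 2 (reflect across h@4): 4 holes -> [(1, 6), (2, 6), (5, 6), (6, 6)]

Answer: ........
......O.
......O.
........
........
......O.
......O.
........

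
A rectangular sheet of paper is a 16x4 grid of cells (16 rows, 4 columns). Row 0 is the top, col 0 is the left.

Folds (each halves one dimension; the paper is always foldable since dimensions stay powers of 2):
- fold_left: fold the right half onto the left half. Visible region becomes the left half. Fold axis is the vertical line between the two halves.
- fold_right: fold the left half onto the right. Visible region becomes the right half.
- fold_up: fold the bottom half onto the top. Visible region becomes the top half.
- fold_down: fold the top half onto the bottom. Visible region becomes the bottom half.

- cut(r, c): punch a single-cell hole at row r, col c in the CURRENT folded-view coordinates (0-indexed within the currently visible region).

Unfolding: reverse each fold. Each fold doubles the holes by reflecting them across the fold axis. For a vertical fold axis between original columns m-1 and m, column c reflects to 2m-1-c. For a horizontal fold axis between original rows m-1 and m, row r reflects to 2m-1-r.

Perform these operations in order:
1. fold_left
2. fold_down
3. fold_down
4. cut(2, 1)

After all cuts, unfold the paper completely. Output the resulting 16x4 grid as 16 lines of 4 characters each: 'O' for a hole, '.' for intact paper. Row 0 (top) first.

Op 1 fold_left: fold axis v@2; visible region now rows[0,16) x cols[0,2) = 16x2
Op 2 fold_down: fold axis h@8; visible region now rows[8,16) x cols[0,2) = 8x2
Op 3 fold_down: fold axis h@12; visible region now rows[12,16) x cols[0,2) = 4x2
Op 4 cut(2, 1): punch at orig (14,1); cuts so far [(14, 1)]; region rows[12,16) x cols[0,2) = 4x2
Unfold 1 (reflect across h@12): 2 holes -> [(9, 1), (14, 1)]
Unfold 2 (reflect across h@8): 4 holes -> [(1, 1), (6, 1), (9, 1), (14, 1)]
Unfold 3 (reflect across v@2): 8 holes -> [(1, 1), (1, 2), (6, 1), (6, 2), (9, 1), (9, 2), (14, 1), (14, 2)]

Answer: ....
.OO.
....
....
....
....
.OO.
....
....
.OO.
....
....
....
....
.OO.
....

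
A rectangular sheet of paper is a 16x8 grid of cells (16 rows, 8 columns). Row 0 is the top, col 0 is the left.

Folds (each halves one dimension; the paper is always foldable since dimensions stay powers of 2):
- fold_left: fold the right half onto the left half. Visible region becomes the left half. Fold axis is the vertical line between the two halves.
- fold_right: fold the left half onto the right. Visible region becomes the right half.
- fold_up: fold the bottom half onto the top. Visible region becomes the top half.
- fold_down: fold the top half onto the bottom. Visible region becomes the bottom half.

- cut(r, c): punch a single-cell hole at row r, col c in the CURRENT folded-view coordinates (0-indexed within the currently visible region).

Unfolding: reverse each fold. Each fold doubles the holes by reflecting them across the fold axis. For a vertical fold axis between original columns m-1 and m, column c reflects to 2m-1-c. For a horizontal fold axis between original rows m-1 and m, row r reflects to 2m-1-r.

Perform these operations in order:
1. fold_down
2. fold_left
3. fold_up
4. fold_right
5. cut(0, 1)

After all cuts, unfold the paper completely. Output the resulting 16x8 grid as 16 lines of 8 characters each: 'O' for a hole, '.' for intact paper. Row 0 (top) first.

Answer: O..OO..O
........
........
........
........
........
........
O..OO..O
O..OO..O
........
........
........
........
........
........
O..OO..O

Derivation:
Op 1 fold_down: fold axis h@8; visible region now rows[8,16) x cols[0,8) = 8x8
Op 2 fold_left: fold axis v@4; visible region now rows[8,16) x cols[0,4) = 8x4
Op 3 fold_up: fold axis h@12; visible region now rows[8,12) x cols[0,4) = 4x4
Op 4 fold_right: fold axis v@2; visible region now rows[8,12) x cols[2,4) = 4x2
Op 5 cut(0, 1): punch at orig (8,3); cuts so far [(8, 3)]; region rows[8,12) x cols[2,4) = 4x2
Unfold 1 (reflect across v@2): 2 holes -> [(8, 0), (8, 3)]
Unfold 2 (reflect across h@12): 4 holes -> [(8, 0), (8, 3), (15, 0), (15, 3)]
Unfold 3 (reflect across v@4): 8 holes -> [(8, 0), (8, 3), (8, 4), (8, 7), (15, 0), (15, 3), (15, 4), (15, 7)]
Unfold 4 (reflect across h@8): 16 holes -> [(0, 0), (0, 3), (0, 4), (0, 7), (7, 0), (7, 3), (7, 4), (7, 7), (8, 0), (8, 3), (8, 4), (8, 7), (15, 0), (15, 3), (15, 4), (15, 7)]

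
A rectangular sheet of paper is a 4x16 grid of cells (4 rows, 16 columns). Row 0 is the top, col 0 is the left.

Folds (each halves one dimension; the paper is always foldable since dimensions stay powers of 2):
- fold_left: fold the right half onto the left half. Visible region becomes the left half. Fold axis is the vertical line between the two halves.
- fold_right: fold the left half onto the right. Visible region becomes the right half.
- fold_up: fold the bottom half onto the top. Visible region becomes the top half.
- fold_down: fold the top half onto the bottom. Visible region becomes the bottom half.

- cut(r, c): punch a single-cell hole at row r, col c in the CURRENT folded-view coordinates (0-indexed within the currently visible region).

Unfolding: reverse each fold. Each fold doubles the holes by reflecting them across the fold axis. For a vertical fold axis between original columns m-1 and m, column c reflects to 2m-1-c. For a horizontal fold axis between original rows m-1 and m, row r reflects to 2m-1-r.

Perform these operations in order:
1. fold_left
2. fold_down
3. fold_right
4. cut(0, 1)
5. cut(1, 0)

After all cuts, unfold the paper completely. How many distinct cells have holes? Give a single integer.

Answer: 16

Derivation:
Op 1 fold_left: fold axis v@8; visible region now rows[0,4) x cols[0,8) = 4x8
Op 2 fold_down: fold axis h@2; visible region now rows[2,4) x cols[0,8) = 2x8
Op 3 fold_right: fold axis v@4; visible region now rows[2,4) x cols[4,8) = 2x4
Op 4 cut(0, 1): punch at orig (2,5); cuts so far [(2, 5)]; region rows[2,4) x cols[4,8) = 2x4
Op 5 cut(1, 0): punch at orig (3,4); cuts so far [(2, 5), (3, 4)]; region rows[2,4) x cols[4,8) = 2x4
Unfold 1 (reflect across v@4): 4 holes -> [(2, 2), (2, 5), (3, 3), (3, 4)]
Unfold 2 (reflect across h@2): 8 holes -> [(0, 3), (0, 4), (1, 2), (1, 5), (2, 2), (2, 5), (3, 3), (3, 4)]
Unfold 3 (reflect across v@8): 16 holes -> [(0, 3), (0, 4), (0, 11), (0, 12), (1, 2), (1, 5), (1, 10), (1, 13), (2, 2), (2, 5), (2, 10), (2, 13), (3, 3), (3, 4), (3, 11), (3, 12)]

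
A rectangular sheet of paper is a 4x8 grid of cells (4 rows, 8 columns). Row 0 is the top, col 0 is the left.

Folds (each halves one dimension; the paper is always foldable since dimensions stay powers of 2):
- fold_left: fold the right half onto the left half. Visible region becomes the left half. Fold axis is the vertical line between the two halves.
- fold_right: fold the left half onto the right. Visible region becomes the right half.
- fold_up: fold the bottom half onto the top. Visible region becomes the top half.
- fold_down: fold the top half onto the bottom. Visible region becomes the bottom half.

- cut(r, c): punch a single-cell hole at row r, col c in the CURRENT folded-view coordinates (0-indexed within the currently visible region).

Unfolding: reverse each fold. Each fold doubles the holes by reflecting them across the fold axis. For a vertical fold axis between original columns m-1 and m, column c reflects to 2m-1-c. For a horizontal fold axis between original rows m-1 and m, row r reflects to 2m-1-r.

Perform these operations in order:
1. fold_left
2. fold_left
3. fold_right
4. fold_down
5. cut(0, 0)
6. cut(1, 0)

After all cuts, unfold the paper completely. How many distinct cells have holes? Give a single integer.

Op 1 fold_left: fold axis v@4; visible region now rows[0,4) x cols[0,4) = 4x4
Op 2 fold_left: fold axis v@2; visible region now rows[0,4) x cols[0,2) = 4x2
Op 3 fold_right: fold axis v@1; visible region now rows[0,4) x cols[1,2) = 4x1
Op 4 fold_down: fold axis h@2; visible region now rows[2,4) x cols[1,2) = 2x1
Op 5 cut(0, 0): punch at orig (2,1); cuts so far [(2, 1)]; region rows[2,4) x cols[1,2) = 2x1
Op 6 cut(1, 0): punch at orig (3,1); cuts so far [(2, 1), (3, 1)]; region rows[2,4) x cols[1,2) = 2x1
Unfold 1 (reflect across h@2): 4 holes -> [(0, 1), (1, 1), (2, 1), (3, 1)]
Unfold 2 (reflect across v@1): 8 holes -> [(0, 0), (0, 1), (1, 0), (1, 1), (2, 0), (2, 1), (3, 0), (3, 1)]
Unfold 3 (reflect across v@2): 16 holes -> [(0, 0), (0, 1), (0, 2), (0, 3), (1, 0), (1, 1), (1, 2), (1, 3), (2, 0), (2, 1), (2, 2), (2, 3), (3, 0), (3, 1), (3, 2), (3, 3)]
Unfold 4 (reflect across v@4): 32 holes -> [(0, 0), (0, 1), (0, 2), (0, 3), (0, 4), (0, 5), (0, 6), (0, 7), (1, 0), (1, 1), (1, 2), (1, 3), (1, 4), (1, 5), (1, 6), (1, 7), (2, 0), (2, 1), (2, 2), (2, 3), (2, 4), (2, 5), (2, 6), (2, 7), (3, 0), (3, 1), (3, 2), (3, 3), (3, 4), (3, 5), (3, 6), (3, 7)]

Answer: 32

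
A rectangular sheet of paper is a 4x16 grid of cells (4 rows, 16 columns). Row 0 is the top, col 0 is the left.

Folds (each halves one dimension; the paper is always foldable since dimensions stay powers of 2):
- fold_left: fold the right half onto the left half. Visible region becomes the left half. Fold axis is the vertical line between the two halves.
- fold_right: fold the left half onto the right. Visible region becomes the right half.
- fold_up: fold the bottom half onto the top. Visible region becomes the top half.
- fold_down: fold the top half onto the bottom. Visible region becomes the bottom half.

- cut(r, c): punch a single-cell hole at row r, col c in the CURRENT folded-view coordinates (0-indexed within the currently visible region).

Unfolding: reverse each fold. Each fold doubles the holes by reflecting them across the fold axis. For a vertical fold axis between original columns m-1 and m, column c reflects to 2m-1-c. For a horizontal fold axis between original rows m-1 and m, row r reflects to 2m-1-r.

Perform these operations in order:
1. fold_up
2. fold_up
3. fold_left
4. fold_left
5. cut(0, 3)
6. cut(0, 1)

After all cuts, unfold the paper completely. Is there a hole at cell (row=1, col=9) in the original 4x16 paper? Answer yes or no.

Op 1 fold_up: fold axis h@2; visible region now rows[0,2) x cols[0,16) = 2x16
Op 2 fold_up: fold axis h@1; visible region now rows[0,1) x cols[0,16) = 1x16
Op 3 fold_left: fold axis v@8; visible region now rows[0,1) x cols[0,8) = 1x8
Op 4 fold_left: fold axis v@4; visible region now rows[0,1) x cols[0,4) = 1x4
Op 5 cut(0, 3): punch at orig (0,3); cuts so far [(0, 3)]; region rows[0,1) x cols[0,4) = 1x4
Op 6 cut(0, 1): punch at orig (0,1); cuts so far [(0, 1), (0, 3)]; region rows[0,1) x cols[0,4) = 1x4
Unfold 1 (reflect across v@4): 4 holes -> [(0, 1), (0, 3), (0, 4), (0, 6)]
Unfold 2 (reflect across v@8): 8 holes -> [(0, 1), (0, 3), (0, 4), (0, 6), (0, 9), (0, 11), (0, 12), (0, 14)]
Unfold 3 (reflect across h@1): 16 holes -> [(0, 1), (0, 3), (0, 4), (0, 6), (0, 9), (0, 11), (0, 12), (0, 14), (1, 1), (1, 3), (1, 4), (1, 6), (1, 9), (1, 11), (1, 12), (1, 14)]
Unfold 4 (reflect across h@2): 32 holes -> [(0, 1), (0, 3), (0, 4), (0, 6), (0, 9), (0, 11), (0, 12), (0, 14), (1, 1), (1, 3), (1, 4), (1, 6), (1, 9), (1, 11), (1, 12), (1, 14), (2, 1), (2, 3), (2, 4), (2, 6), (2, 9), (2, 11), (2, 12), (2, 14), (3, 1), (3, 3), (3, 4), (3, 6), (3, 9), (3, 11), (3, 12), (3, 14)]
Holes: [(0, 1), (0, 3), (0, 4), (0, 6), (0, 9), (0, 11), (0, 12), (0, 14), (1, 1), (1, 3), (1, 4), (1, 6), (1, 9), (1, 11), (1, 12), (1, 14), (2, 1), (2, 3), (2, 4), (2, 6), (2, 9), (2, 11), (2, 12), (2, 14), (3, 1), (3, 3), (3, 4), (3, 6), (3, 9), (3, 11), (3, 12), (3, 14)]

Answer: yes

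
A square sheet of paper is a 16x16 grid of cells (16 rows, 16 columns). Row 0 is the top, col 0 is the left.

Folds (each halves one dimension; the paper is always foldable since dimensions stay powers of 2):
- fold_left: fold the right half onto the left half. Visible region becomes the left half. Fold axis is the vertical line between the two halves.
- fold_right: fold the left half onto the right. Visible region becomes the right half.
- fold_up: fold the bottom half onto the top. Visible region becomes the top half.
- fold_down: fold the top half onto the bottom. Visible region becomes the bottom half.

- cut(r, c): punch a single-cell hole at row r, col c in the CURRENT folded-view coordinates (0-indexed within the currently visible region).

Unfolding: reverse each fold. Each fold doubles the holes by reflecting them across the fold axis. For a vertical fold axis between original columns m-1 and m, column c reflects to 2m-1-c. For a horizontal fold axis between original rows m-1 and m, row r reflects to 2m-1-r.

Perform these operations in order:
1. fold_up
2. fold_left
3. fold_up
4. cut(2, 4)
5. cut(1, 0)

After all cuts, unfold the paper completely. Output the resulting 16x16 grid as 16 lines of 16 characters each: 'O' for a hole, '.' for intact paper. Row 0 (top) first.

Answer: ................
O..............O
....O......O....
................
................
....O......O....
O..............O
................
................
O..............O
....O......O....
................
................
....O......O....
O..............O
................

Derivation:
Op 1 fold_up: fold axis h@8; visible region now rows[0,8) x cols[0,16) = 8x16
Op 2 fold_left: fold axis v@8; visible region now rows[0,8) x cols[0,8) = 8x8
Op 3 fold_up: fold axis h@4; visible region now rows[0,4) x cols[0,8) = 4x8
Op 4 cut(2, 4): punch at orig (2,4); cuts so far [(2, 4)]; region rows[0,4) x cols[0,8) = 4x8
Op 5 cut(1, 0): punch at orig (1,0); cuts so far [(1, 0), (2, 4)]; region rows[0,4) x cols[0,8) = 4x8
Unfold 1 (reflect across h@4): 4 holes -> [(1, 0), (2, 4), (5, 4), (6, 0)]
Unfold 2 (reflect across v@8): 8 holes -> [(1, 0), (1, 15), (2, 4), (2, 11), (5, 4), (5, 11), (6, 0), (6, 15)]
Unfold 3 (reflect across h@8): 16 holes -> [(1, 0), (1, 15), (2, 4), (2, 11), (5, 4), (5, 11), (6, 0), (6, 15), (9, 0), (9, 15), (10, 4), (10, 11), (13, 4), (13, 11), (14, 0), (14, 15)]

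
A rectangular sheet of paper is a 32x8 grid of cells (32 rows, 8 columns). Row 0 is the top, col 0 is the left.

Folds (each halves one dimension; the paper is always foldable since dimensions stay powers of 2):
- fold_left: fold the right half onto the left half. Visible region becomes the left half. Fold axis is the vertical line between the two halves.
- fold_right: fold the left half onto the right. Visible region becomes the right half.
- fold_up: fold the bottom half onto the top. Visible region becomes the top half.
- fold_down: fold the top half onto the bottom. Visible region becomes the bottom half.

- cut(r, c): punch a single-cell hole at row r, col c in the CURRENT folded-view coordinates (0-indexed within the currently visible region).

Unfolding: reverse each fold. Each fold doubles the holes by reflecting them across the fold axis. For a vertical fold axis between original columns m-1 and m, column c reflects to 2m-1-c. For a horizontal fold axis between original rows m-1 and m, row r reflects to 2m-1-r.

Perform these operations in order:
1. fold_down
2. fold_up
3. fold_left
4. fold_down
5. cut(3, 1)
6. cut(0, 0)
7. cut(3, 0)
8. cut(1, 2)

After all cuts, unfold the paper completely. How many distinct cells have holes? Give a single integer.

Answer: 64

Derivation:
Op 1 fold_down: fold axis h@16; visible region now rows[16,32) x cols[0,8) = 16x8
Op 2 fold_up: fold axis h@24; visible region now rows[16,24) x cols[0,8) = 8x8
Op 3 fold_left: fold axis v@4; visible region now rows[16,24) x cols[0,4) = 8x4
Op 4 fold_down: fold axis h@20; visible region now rows[20,24) x cols[0,4) = 4x4
Op 5 cut(3, 1): punch at orig (23,1); cuts so far [(23, 1)]; region rows[20,24) x cols[0,4) = 4x4
Op 6 cut(0, 0): punch at orig (20,0); cuts so far [(20, 0), (23, 1)]; region rows[20,24) x cols[0,4) = 4x4
Op 7 cut(3, 0): punch at orig (23,0); cuts so far [(20, 0), (23, 0), (23, 1)]; region rows[20,24) x cols[0,4) = 4x4
Op 8 cut(1, 2): punch at orig (21,2); cuts so far [(20, 0), (21, 2), (23, 0), (23, 1)]; region rows[20,24) x cols[0,4) = 4x4
Unfold 1 (reflect across h@20): 8 holes -> [(16, 0), (16, 1), (18, 2), (19, 0), (20, 0), (21, 2), (23, 0), (23, 1)]
Unfold 2 (reflect across v@4): 16 holes -> [(16, 0), (16, 1), (16, 6), (16, 7), (18, 2), (18, 5), (19, 0), (19, 7), (20, 0), (20, 7), (21, 2), (21, 5), (23, 0), (23, 1), (23, 6), (23, 7)]
Unfold 3 (reflect across h@24): 32 holes -> [(16, 0), (16, 1), (16, 6), (16, 7), (18, 2), (18, 5), (19, 0), (19, 7), (20, 0), (20, 7), (21, 2), (21, 5), (23, 0), (23, 1), (23, 6), (23, 7), (24, 0), (24, 1), (24, 6), (24, 7), (26, 2), (26, 5), (27, 0), (27, 7), (28, 0), (28, 7), (29, 2), (29, 5), (31, 0), (31, 1), (31, 6), (31, 7)]
Unfold 4 (reflect across h@16): 64 holes -> [(0, 0), (0, 1), (0, 6), (0, 7), (2, 2), (2, 5), (3, 0), (3, 7), (4, 0), (4, 7), (5, 2), (5, 5), (7, 0), (7, 1), (7, 6), (7, 7), (8, 0), (8, 1), (8, 6), (8, 7), (10, 2), (10, 5), (11, 0), (11, 7), (12, 0), (12, 7), (13, 2), (13, 5), (15, 0), (15, 1), (15, 6), (15, 7), (16, 0), (16, 1), (16, 6), (16, 7), (18, 2), (18, 5), (19, 0), (19, 7), (20, 0), (20, 7), (21, 2), (21, 5), (23, 0), (23, 1), (23, 6), (23, 7), (24, 0), (24, 1), (24, 6), (24, 7), (26, 2), (26, 5), (27, 0), (27, 7), (28, 0), (28, 7), (29, 2), (29, 5), (31, 0), (31, 1), (31, 6), (31, 7)]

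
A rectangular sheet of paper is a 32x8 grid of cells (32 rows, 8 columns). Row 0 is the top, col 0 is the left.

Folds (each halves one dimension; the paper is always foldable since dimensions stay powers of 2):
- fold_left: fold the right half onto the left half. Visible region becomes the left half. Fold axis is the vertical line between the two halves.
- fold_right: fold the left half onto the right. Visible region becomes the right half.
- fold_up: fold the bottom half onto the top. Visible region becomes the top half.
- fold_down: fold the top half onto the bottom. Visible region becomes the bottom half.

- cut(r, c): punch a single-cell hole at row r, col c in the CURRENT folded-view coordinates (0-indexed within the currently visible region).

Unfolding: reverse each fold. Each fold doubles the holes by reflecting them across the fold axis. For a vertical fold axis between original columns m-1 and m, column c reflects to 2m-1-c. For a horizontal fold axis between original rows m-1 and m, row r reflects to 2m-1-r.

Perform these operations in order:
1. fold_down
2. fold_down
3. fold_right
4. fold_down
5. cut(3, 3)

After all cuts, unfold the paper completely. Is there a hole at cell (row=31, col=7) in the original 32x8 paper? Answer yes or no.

Answer: yes

Derivation:
Op 1 fold_down: fold axis h@16; visible region now rows[16,32) x cols[0,8) = 16x8
Op 2 fold_down: fold axis h@24; visible region now rows[24,32) x cols[0,8) = 8x8
Op 3 fold_right: fold axis v@4; visible region now rows[24,32) x cols[4,8) = 8x4
Op 4 fold_down: fold axis h@28; visible region now rows[28,32) x cols[4,8) = 4x4
Op 5 cut(3, 3): punch at orig (31,7); cuts so far [(31, 7)]; region rows[28,32) x cols[4,8) = 4x4
Unfold 1 (reflect across h@28): 2 holes -> [(24, 7), (31, 7)]
Unfold 2 (reflect across v@4): 4 holes -> [(24, 0), (24, 7), (31, 0), (31, 7)]
Unfold 3 (reflect across h@24): 8 holes -> [(16, 0), (16, 7), (23, 0), (23, 7), (24, 0), (24, 7), (31, 0), (31, 7)]
Unfold 4 (reflect across h@16): 16 holes -> [(0, 0), (0, 7), (7, 0), (7, 7), (8, 0), (8, 7), (15, 0), (15, 7), (16, 0), (16, 7), (23, 0), (23, 7), (24, 0), (24, 7), (31, 0), (31, 7)]
Holes: [(0, 0), (0, 7), (7, 0), (7, 7), (8, 0), (8, 7), (15, 0), (15, 7), (16, 0), (16, 7), (23, 0), (23, 7), (24, 0), (24, 7), (31, 0), (31, 7)]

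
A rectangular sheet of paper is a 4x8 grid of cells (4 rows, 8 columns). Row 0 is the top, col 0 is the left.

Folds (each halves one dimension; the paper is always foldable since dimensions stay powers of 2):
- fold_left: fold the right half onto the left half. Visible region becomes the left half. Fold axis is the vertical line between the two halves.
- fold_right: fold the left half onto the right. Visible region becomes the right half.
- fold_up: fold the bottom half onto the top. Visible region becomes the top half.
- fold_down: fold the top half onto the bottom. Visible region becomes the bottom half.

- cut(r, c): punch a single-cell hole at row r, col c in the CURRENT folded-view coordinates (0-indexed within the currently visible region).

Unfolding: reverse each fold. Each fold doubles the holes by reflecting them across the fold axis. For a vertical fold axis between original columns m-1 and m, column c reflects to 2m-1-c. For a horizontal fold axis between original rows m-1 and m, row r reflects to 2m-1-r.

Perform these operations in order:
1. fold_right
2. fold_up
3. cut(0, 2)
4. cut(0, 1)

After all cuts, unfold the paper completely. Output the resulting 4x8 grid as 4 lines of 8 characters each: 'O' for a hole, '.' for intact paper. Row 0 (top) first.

Answer: .OO..OO.
........
........
.OO..OO.

Derivation:
Op 1 fold_right: fold axis v@4; visible region now rows[0,4) x cols[4,8) = 4x4
Op 2 fold_up: fold axis h@2; visible region now rows[0,2) x cols[4,8) = 2x4
Op 3 cut(0, 2): punch at orig (0,6); cuts so far [(0, 6)]; region rows[0,2) x cols[4,8) = 2x4
Op 4 cut(0, 1): punch at orig (0,5); cuts so far [(0, 5), (0, 6)]; region rows[0,2) x cols[4,8) = 2x4
Unfold 1 (reflect across h@2): 4 holes -> [(0, 5), (0, 6), (3, 5), (3, 6)]
Unfold 2 (reflect across v@4): 8 holes -> [(0, 1), (0, 2), (0, 5), (0, 6), (3, 1), (3, 2), (3, 5), (3, 6)]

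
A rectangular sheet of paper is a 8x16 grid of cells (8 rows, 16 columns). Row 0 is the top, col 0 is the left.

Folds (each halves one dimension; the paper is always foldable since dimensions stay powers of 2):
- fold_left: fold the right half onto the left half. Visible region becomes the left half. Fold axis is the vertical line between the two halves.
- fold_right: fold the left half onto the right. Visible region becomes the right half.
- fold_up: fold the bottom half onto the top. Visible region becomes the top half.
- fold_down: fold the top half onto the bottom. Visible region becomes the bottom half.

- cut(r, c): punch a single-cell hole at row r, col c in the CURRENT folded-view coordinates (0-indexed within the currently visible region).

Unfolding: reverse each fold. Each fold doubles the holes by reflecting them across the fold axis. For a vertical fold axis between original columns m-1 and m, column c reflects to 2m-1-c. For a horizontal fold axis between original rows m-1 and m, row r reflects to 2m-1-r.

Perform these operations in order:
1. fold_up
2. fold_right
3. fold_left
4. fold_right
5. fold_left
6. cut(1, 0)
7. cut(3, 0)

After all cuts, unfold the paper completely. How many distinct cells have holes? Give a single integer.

Answer: 64

Derivation:
Op 1 fold_up: fold axis h@4; visible region now rows[0,4) x cols[0,16) = 4x16
Op 2 fold_right: fold axis v@8; visible region now rows[0,4) x cols[8,16) = 4x8
Op 3 fold_left: fold axis v@12; visible region now rows[0,4) x cols[8,12) = 4x4
Op 4 fold_right: fold axis v@10; visible region now rows[0,4) x cols[10,12) = 4x2
Op 5 fold_left: fold axis v@11; visible region now rows[0,4) x cols[10,11) = 4x1
Op 6 cut(1, 0): punch at orig (1,10); cuts so far [(1, 10)]; region rows[0,4) x cols[10,11) = 4x1
Op 7 cut(3, 0): punch at orig (3,10); cuts so far [(1, 10), (3, 10)]; region rows[0,4) x cols[10,11) = 4x1
Unfold 1 (reflect across v@11): 4 holes -> [(1, 10), (1, 11), (3, 10), (3, 11)]
Unfold 2 (reflect across v@10): 8 holes -> [(1, 8), (1, 9), (1, 10), (1, 11), (3, 8), (3, 9), (3, 10), (3, 11)]
Unfold 3 (reflect across v@12): 16 holes -> [(1, 8), (1, 9), (1, 10), (1, 11), (1, 12), (1, 13), (1, 14), (1, 15), (3, 8), (3, 9), (3, 10), (3, 11), (3, 12), (3, 13), (3, 14), (3, 15)]
Unfold 4 (reflect across v@8): 32 holes -> [(1, 0), (1, 1), (1, 2), (1, 3), (1, 4), (1, 5), (1, 6), (1, 7), (1, 8), (1, 9), (1, 10), (1, 11), (1, 12), (1, 13), (1, 14), (1, 15), (3, 0), (3, 1), (3, 2), (3, 3), (3, 4), (3, 5), (3, 6), (3, 7), (3, 8), (3, 9), (3, 10), (3, 11), (3, 12), (3, 13), (3, 14), (3, 15)]
Unfold 5 (reflect across h@4): 64 holes -> [(1, 0), (1, 1), (1, 2), (1, 3), (1, 4), (1, 5), (1, 6), (1, 7), (1, 8), (1, 9), (1, 10), (1, 11), (1, 12), (1, 13), (1, 14), (1, 15), (3, 0), (3, 1), (3, 2), (3, 3), (3, 4), (3, 5), (3, 6), (3, 7), (3, 8), (3, 9), (3, 10), (3, 11), (3, 12), (3, 13), (3, 14), (3, 15), (4, 0), (4, 1), (4, 2), (4, 3), (4, 4), (4, 5), (4, 6), (4, 7), (4, 8), (4, 9), (4, 10), (4, 11), (4, 12), (4, 13), (4, 14), (4, 15), (6, 0), (6, 1), (6, 2), (6, 3), (6, 4), (6, 5), (6, 6), (6, 7), (6, 8), (6, 9), (6, 10), (6, 11), (6, 12), (6, 13), (6, 14), (6, 15)]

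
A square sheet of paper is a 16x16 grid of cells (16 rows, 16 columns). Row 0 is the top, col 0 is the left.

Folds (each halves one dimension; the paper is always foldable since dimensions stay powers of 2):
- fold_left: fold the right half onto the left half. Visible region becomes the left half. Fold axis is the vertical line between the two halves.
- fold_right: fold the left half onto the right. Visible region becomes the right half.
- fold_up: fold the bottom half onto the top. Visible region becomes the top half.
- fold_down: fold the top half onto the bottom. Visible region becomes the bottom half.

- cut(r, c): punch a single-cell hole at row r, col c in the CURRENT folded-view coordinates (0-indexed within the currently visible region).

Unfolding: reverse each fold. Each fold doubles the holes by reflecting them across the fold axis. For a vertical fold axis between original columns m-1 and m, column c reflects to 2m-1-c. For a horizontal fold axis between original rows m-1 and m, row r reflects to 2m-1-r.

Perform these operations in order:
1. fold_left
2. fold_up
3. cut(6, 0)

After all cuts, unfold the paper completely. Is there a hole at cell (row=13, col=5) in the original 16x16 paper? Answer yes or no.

Op 1 fold_left: fold axis v@8; visible region now rows[0,16) x cols[0,8) = 16x8
Op 2 fold_up: fold axis h@8; visible region now rows[0,8) x cols[0,8) = 8x8
Op 3 cut(6, 0): punch at orig (6,0); cuts so far [(6, 0)]; region rows[0,8) x cols[0,8) = 8x8
Unfold 1 (reflect across h@8): 2 holes -> [(6, 0), (9, 0)]
Unfold 2 (reflect across v@8): 4 holes -> [(6, 0), (6, 15), (9, 0), (9, 15)]
Holes: [(6, 0), (6, 15), (9, 0), (9, 15)]

Answer: no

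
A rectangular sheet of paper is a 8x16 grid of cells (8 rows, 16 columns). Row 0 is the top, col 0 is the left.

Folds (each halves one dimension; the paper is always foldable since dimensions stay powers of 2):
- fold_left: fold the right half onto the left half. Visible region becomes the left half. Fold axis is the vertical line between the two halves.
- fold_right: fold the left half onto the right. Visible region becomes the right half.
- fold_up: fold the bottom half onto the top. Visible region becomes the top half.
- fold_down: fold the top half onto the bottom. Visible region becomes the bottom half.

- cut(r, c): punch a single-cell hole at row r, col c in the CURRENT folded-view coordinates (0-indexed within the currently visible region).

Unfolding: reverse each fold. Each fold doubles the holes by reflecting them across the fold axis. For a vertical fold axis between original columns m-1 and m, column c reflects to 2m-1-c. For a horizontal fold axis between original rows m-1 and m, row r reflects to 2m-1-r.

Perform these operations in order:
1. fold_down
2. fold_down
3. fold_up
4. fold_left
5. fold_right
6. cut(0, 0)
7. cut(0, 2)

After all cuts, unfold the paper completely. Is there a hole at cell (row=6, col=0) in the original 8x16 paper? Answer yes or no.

Answer: no

Derivation:
Op 1 fold_down: fold axis h@4; visible region now rows[4,8) x cols[0,16) = 4x16
Op 2 fold_down: fold axis h@6; visible region now rows[6,8) x cols[0,16) = 2x16
Op 3 fold_up: fold axis h@7; visible region now rows[6,7) x cols[0,16) = 1x16
Op 4 fold_left: fold axis v@8; visible region now rows[6,7) x cols[0,8) = 1x8
Op 5 fold_right: fold axis v@4; visible region now rows[6,7) x cols[4,8) = 1x4
Op 6 cut(0, 0): punch at orig (6,4); cuts so far [(6, 4)]; region rows[6,7) x cols[4,8) = 1x4
Op 7 cut(0, 2): punch at orig (6,6); cuts so far [(6, 4), (6, 6)]; region rows[6,7) x cols[4,8) = 1x4
Unfold 1 (reflect across v@4): 4 holes -> [(6, 1), (6, 3), (6, 4), (6, 6)]
Unfold 2 (reflect across v@8): 8 holes -> [(6, 1), (6, 3), (6, 4), (6, 6), (6, 9), (6, 11), (6, 12), (6, 14)]
Unfold 3 (reflect across h@7): 16 holes -> [(6, 1), (6, 3), (6, 4), (6, 6), (6, 9), (6, 11), (6, 12), (6, 14), (7, 1), (7, 3), (7, 4), (7, 6), (7, 9), (7, 11), (7, 12), (7, 14)]
Unfold 4 (reflect across h@6): 32 holes -> [(4, 1), (4, 3), (4, 4), (4, 6), (4, 9), (4, 11), (4, 12), (4, 14), (5, 1), (5, 3), (5, 4), (5, 6), (5, 9), (5, 11), (5, 12), (5, 14), (6, 1), (6, 3), (6, 4), (6, 6), (6, 9), (6, 11), (6, 12), (6, 14), (7, 1), (7, 3), (7, 4), (7, 6), (7, 9), (7, 11), (7, 12), (7, 14)]
Unfold 5 (reflect across h@4): 64 holes -> [(0, 1), (0, 3), (0, 4), (0, 6), (0, 9), (0, 11), (0, 12), (0, 14), (1, 1), (1, 3), (1, 4), (1, 6), (1, 9), (1, 11), (1, 12), (1, 14), (2, 1), (2, 3), (2, 4), (2, 6), (2, 9), (2, 11), (2, 12), (2, 14), (3, 1), (3, 3), (3, 4), (3, 6), (3, 9), (3, 11), (3, 12), (3, 14), (4, 1), (4, 3), (4, 4), (4, 6), (4, 9), (4, 11), (4, 12), (4, 14), (5, 1), (5, 3), (5, 4), (5, 6), (5, 9), (5, 11), (5, 12), (5, 14), (6, 1), (6, 3), (6, 4), (6, 6), (6, 9), (6, 11), (6, 12), (6, 14), (7, 1), (7, 3), (7, 4), (7, 6), (7, 9), (7, 11), (7, 12), (7, 14)]
Holes: [(0, 1), (0, 3), (0, 4), (0, 6), (0, 9), (0, 11), (0, 12), (0, 14), (1, 1), (1, 3), (1, 4), (1, 6), (1, 9), (1, 11), (1, 12), (1, 14), (2, 1), (2, 3), (2, 4), (2, 6), (2, 9), (2, 11), (2, 12), (2, 14), (3, 1), (3, 3), (3, 4), (3, 6), (3, 9), (3, 11), (3, 12), (3, 14), (4, 1), (4, 3), (4, 4), (4, 6), (4, 9), (4, 11), (4, 12), (4, 14), (5, 1), (5, 3), (5, 4), (5, 6), (5, 9), (5, 11), (5, 12), (5, 14), (6, 1), (6, 3), (6, 4), (6, 6), (6, 9), (6, 11), (6, 12), (6, 14), (7, 1), (7, 3), (7, 4), (7, 6), (7, 9), (7, 11), (7, 12), (7, 14)]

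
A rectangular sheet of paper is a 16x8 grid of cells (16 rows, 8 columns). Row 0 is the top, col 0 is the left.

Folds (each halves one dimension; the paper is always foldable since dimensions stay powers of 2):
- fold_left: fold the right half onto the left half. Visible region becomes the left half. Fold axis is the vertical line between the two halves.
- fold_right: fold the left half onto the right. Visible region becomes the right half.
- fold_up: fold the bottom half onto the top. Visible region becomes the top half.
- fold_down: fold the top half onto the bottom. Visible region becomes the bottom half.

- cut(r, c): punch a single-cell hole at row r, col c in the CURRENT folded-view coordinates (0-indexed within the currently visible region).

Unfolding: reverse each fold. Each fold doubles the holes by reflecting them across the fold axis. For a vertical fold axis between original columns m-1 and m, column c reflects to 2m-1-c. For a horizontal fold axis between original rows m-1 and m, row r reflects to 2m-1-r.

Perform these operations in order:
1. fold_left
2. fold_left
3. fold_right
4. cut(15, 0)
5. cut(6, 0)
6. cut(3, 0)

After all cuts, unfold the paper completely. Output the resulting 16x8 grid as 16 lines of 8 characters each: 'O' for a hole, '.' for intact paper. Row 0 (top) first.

Op 1 fold_left: fold axis v@4; visible region now rows[0,16) x cols[0,4) = 16x4
Op 2 fold_left: fold axis v@2; visible region now rows[0,16) x cols[0,2) = 16x2
Op 3 fold_right: fold axis v@1; visible region now rows[0,16) x cols[1,2) = 16x1
Op 4 cut(15, 0): punch at orig (15,1); cuts so far [(15, 1)]; region rows[0,16) x cols[1,2) = 16x1
Op 5 cut(6, 0): punch at orig (6,1); cuts so far [(6, 1), (15, 1)]; region rows[0,16) x cols[1,2) = 16x1
Op 6 cut(3, 0): punch at orig (3,1); cuts so far [(3, 1), (6, 1), (15, 1)]; region rows[0,16) x cols[1,2) = 16x1
Unfold 1 (reflect across v@1): 6 holes -> [(3, 0), (3, 1), (6, 0), (6, 1), (15, 0), (15, 1)]
Unfold 2 (reflect across v@2): 12 holes -> [(3, 0), (3, 1), (3, 2), (3, 3), (6, 0), (6, 1), (6, 2), (6, 3), (15, 0), (15, 1), (15, 2), (15, 3)]
Unfold 3 (reflect across v@4): 24 holes -> [(3, 0), (3, 1), (3, 2), (3, 3), (3, 4), (3, 5), (3, 6), (3, 7), (6, 0), (6, 1), (6, 2), (6, 3), (6, 4), (6, 5), (6, 6), (6, 7), (15, 0), (15, 1), (15, 2), (15, 3), (15, 4), (15, 5), (15, 6), (15, 7)]

Answer: ........
........
........
OOOOOOOO
........
........
OOOOOOOO
........
........
........
........
........
........
........
........
OOOOOOOO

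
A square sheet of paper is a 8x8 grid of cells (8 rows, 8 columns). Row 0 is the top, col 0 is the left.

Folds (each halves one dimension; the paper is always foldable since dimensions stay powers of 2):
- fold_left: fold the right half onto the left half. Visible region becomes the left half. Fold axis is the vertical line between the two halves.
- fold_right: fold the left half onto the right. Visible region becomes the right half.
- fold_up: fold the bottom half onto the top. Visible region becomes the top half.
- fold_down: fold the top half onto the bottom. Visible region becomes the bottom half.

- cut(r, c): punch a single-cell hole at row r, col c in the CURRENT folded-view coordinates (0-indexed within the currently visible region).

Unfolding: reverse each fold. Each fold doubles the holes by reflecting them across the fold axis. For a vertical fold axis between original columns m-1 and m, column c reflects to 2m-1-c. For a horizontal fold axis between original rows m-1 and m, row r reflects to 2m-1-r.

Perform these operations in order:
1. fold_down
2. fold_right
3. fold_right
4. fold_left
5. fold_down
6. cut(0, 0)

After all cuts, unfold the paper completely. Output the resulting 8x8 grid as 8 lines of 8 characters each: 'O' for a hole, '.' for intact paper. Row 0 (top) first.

Answer: ........
OOOOOOOO
OOOOOOOO
........
........
OOOOOOOO
OOOOOOOO
........

Derivation:
Op 1 fold_down: fold axis h@4; visible region now rows[4,8) x cols[0,8) = 4x8
Op 2 fold_right: fold axis v@4; visible region now rows[4,8) x cols[4,8) = 4x4
Op 3 fold_right: fold axis v@6; visible region now rows[4,8) x cols[6,8) = 4x2
Op 4 fold_left: fold axis v@7; visible region now rows[4,8) x cols[6,7) = 4x1
Op 5 fold_down: fold axis h@6; visible region now rows[6,8) x cols[6,7) = 2x1
Op 6 cut(0, 0): punch at orig (6,6); cuts so far [(6, 6)]; region rows[6,8) x cols[6,7) = 2x1
Unfold 1 (reflect across h@6): 2 holes -> [(5, 6), (6, 6)]
Unfold 2 (reflect across v@7): 4 holes -> [(5, 6), (5, 7), (6, 6), (6, 7)]
Unfold 3 (reflect across v@6): 8 holes -> [(5, 4), (5, 5), (5, 6), (5, 7), (6, 4), (6, 5), (6, 6), (6, 7)]
Unfold 4 (reflect across v@4): 16 holes -> [(5, 0), (5, 1), (5, 2), (5, 3), (5, 4), (5, 5), (5, 6), (5, 7), (6, 0), (6, 1), (6, 2), (6, 3), (6, 4), (6, 5), (6, 6), (6, 7)]
Unfold 5 (reflect across h@4): 32 holes -> [(1, 0), (1, 1), (1, 2), (1, 3), (1, 4), (1, 5), (1, 6), (1, 7), (2, 0), (2, 1), (2, 2), (2, 3), (2, 4), (2, 5), (2, 6), (2, 7), (5, 0), (5, 1), (5, 2), (5, 3), (5, 4), (5, 5), (5, 6), (5, 7), (6, 0), (6, 1), (6, 2), (6, 3), (6, 4), (6, 5), (6, 6), (6, 7)]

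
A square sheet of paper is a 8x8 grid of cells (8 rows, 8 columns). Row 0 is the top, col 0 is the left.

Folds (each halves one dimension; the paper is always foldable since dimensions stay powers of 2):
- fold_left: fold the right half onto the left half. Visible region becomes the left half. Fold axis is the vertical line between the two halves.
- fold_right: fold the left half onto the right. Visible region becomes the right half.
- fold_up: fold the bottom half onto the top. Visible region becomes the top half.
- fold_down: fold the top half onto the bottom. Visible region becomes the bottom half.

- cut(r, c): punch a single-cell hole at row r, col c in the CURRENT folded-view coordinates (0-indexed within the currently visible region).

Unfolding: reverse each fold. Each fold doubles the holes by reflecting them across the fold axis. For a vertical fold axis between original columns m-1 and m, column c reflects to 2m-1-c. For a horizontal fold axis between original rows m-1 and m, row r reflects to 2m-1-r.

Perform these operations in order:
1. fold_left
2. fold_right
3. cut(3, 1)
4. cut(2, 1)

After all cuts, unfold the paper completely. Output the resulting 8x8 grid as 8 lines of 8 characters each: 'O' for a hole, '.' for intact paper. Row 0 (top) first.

Op 1 fold_left: fold axis v@4; visible region now rows[0,8) x cols[0,4) = 8x4
Op 2 fold_right: fold axis v@2; visible region now rows[0,8) x cols[2,4) = 8x2
Op 3 cut(3, 1): punch at orig (3,3); cuts so far [(3, 3)]; region rows[0,8) x cols[2,4) = 8x2
Op 4 cut(2, 1): punch at orig (2,3); cuts so far [(2, 3), (3, 3)]; region rows[0,8) x cols[2,4) = 8x2
Unfold 1 (reflect across v@2): 4 holes -> [(2, 0), (2, 3), (3, 0), (3, 3)]
Unfold 2 (reflect across v@4): 8 holes -> [(2, 0), (2, 3), (2, 4), (2, 7), (3, 0), (3, 3), (3, 4), (3, 7)]

Answer: ........
........
O..OO..O
O..OO..O
........
........
........
........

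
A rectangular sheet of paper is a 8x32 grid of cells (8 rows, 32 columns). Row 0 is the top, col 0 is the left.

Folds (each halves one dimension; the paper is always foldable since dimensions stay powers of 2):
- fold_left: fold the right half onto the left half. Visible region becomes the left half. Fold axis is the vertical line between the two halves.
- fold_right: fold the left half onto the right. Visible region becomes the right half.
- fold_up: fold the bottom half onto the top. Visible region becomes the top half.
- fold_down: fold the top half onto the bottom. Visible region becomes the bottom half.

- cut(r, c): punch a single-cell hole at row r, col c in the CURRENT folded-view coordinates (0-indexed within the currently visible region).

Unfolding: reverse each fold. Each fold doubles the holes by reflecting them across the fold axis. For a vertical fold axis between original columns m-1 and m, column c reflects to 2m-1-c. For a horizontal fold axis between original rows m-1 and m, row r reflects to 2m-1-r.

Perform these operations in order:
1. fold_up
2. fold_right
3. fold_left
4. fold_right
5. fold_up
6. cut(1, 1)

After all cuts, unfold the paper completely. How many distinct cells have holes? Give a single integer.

Answer: 32

Derivation:
Op 1 fold_up: fold axis h@4; visible region now rows[0,4) x cols[0,32) = 4x32
Op 2 fold_right: fold axis v@16; visible region now rows[0,4) x cols[16,32) = 4x16
Op 3 fold_left: fold axis v@24; visible region now rows[0,4) x cols[16,24) = 4x8
Op 4 fold_right: fold axis v@20; visible region now rows[0,4) x cols[20,24) = 4x4
Op 5 fold_up: fold axis h@2; visible region now rows[0,2) x cols[20,24) = 2x4
Op 6 cut(1, 1): punch at orig (1,21); cuts so far [(1, 21)]; region rows[0,2) x cols[20,24) = 2x4
Unfold 1 (reflect across h@2): 2 holes -> [(1, 21), (2, 21)]
Unfold 2 (reflect across v@20): 4 holes -> [(1, 18), (1, 21), (2, 18), (2, 21)]
Unfold 3 (reflect across v@24): 8 holes -> [(1, 18), (1, 21), (1, 26), (1, 29), (2, 18), (2, 21), (2, 26), (2, 29)]
Unfold 4 (reflect across v@16): 16 holes -> [(1, 2), (1, 5), (1, 10), (1, 13), (1, 18), (1, 21), (1, 26), (1, 29), (2, 2), (2, 5), (2, 10), (2, 13), (2, 18), (2, 21), (2, 26), (2, 29)]
Unfold 5 (reflect across h@4): 32 holes -> [(1, 2), (1, 5), (1, 10), (1, 13), (1, 18), (1, 21), (1, 26), (1, 29), (2, 2), (2, 5), (2, 10), (2, 13), (2, 18), (2, 21), (2, 26), (2, 29), (5, 2), (5, 5), (5, 10), (5, 13), (5, 18), (5, 21), (5, 26), (5, 29), (6, 2), (6, 5), (6, 10), (6, 13), (6, 18), (6, 21), (6, 26), (6, 29)]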